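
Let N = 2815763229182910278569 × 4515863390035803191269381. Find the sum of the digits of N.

214

2815763229182910278569 × 4515863390035803191269381 = 12715602081676097450108174313989990667430195789
Sum of its 47 digits: 214.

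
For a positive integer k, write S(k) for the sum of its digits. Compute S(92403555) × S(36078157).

1221

S(92403555) = 9+2+4+0+3+5+5+5 = 33.
S(36078157) = 3+6+0+7+8+1+5+7 = 37.
33 · 37 = 1221.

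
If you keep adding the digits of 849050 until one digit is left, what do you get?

8

8+4+9+0+5+0 = 26
2+6 = 8
(Equivalently, 849050 mod 9 = 8.)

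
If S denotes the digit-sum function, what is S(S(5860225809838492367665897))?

First digit sum: 136.
1+3+6 = 10.

10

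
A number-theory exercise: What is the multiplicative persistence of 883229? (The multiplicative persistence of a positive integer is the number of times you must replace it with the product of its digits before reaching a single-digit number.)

3

883229 → 6912 → 108 → 0 (3 steps)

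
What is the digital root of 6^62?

9

The digital root of n equals n mod 9 (or 9 when 9 | n), so we need 6^62 mod 9.
6^62 ≡ 0 (mod 9), so the digital root is 9.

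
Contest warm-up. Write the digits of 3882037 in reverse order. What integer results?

7302883

Reversing 3882037 gives 7302883.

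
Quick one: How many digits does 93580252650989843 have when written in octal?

93580252650989843 in base 8 is 5143553716520164423, which has 19 digits.

19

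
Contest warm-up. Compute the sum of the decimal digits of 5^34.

103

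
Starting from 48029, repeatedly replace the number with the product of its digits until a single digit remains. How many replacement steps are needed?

48029 → 0 (1 step)

1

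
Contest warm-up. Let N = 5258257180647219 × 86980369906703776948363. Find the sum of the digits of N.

5258257180647219 × 86980369906703776948363 = 457365154637276413302495145809082552497
Sum of its 39 digits: 171.

171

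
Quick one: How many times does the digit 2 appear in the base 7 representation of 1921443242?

1921443242 in base 7 is 65420666225.
The digit 2 appears 3 times.

3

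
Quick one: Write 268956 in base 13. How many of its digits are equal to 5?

3

268956 in base 13 is 9555C.
The digit 5 appears 3 times.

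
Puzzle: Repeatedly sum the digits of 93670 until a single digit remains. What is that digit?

7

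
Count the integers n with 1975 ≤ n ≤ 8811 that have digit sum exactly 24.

304

The integers in [1975, 8811] that have digit sum exactly 24: 1977, 1986, 1995, 2499, 2589, 2598, …, 8790, 8808.
304 qualify.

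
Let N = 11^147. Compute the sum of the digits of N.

665

11^147 = 1215415353701119428567599090705841114394571217822709983119287253460808647271967908001525374780669455007257574399099710230071090808631235582429494215539571
Sum of its 154 digits: 665.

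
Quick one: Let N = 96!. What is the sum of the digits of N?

648

96! = 991677934870949689209571401541893801158183648651267795444376054838492222809091499987689476037000748982075094738965754305639874560000000000000000000000
Sum of its 150 digits: 648.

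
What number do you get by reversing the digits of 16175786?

Reversing 16175786 gives 68757161.

68757161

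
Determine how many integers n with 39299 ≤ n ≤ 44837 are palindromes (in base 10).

55

The integers in [39299, 44837] that are palindromes (in base 10): 39393, 39493, 39593, 39693, 39793, 39893, …, 44644, 44744.
55 qualify.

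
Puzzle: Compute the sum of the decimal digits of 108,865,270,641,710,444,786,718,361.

115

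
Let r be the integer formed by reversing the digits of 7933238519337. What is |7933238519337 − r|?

594080195940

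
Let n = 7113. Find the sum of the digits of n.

12

7+1+1+3 = 12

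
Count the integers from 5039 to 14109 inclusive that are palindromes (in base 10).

90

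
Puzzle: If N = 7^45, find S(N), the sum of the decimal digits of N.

7^45 = 107006904423598033356356300384937784807
Sum of its 39 digits: 163.

163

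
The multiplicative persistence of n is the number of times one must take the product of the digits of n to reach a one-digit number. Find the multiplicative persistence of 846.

846 → 192 → 18 → 8 (3 steps)

3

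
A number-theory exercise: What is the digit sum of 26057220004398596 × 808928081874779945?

26057220004398596 × 808928081874779945 = 21078416997147301303674979566957220
Sum of its 35 digits: 160.

160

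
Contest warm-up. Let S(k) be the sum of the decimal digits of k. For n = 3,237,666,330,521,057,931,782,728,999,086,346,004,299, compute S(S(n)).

First digit sum: 184.
1+8+4 = 13.

13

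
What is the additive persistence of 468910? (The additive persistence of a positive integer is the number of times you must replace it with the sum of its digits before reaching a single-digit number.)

468910 → 28 → 10 → 1 (3 steps)

3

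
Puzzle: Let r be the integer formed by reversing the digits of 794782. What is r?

287497

Reversing 794782 gives 287497.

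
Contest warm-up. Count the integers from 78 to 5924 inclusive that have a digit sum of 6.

The integers in [78, 5924] that have a digit sum of 6: 105, 114, 123, 132, 141, 150, …, 5010, 5100.
76 qualify.

76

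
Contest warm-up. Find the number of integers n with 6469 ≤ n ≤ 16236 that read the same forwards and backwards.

The integers in [6469, 16236] that read the same forwards and backwards: 6556, 6666, 6776, 6886, 6996, 7007, …, 16061, 16161.
97 qualify.

97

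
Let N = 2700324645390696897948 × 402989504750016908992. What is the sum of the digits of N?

2700324645390696897948 × 402989504750016908992 = 1088202491510261972929252125383721827548416
Sum of its 43 digits: 174.

174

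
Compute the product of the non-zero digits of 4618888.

98304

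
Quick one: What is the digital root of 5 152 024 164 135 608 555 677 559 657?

8

5+1+5+2+0+2+4+1+6+4+1+3+5+6+0+8+5+5+5+6+7+7+5+5+9+6+5+7 = 125
1+2+5 = 8
(Equivalently, 5 152 024 164 135 608 555 677 559 657 mod 9 = 8.)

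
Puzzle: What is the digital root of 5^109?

The digital root of n equals n mod 9 (or 9 when 9 | n), so we need 5^109 mod 9.
5^109 ≡ 5 (mod 9), so the digital root is 5.

5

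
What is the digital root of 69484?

6+9+4+8+4 = 31
3+1 = 4

4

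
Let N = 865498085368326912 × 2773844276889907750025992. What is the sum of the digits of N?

183

865498085368326912 × 2773844276889907750025992 = 2400756910758106410349887461757261553096704
Sum of its 43 digits: 183.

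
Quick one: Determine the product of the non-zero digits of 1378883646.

4644864

1×3×7×8×8×8×3×6×4×6 = 4644864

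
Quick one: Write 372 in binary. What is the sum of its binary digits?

372 in base 2 is 101110100.
Digit sum: 1+0+1+1+1+0+1+0+0 = 5.

5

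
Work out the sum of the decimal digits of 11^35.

140

11^35 = 2810243684806424785061213903353404851
Sum of its 37 digits: 140.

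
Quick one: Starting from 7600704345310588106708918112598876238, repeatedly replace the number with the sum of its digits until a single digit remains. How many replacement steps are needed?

2

7600704345310588106708918112598876238 → 161 → 8 (2 steps)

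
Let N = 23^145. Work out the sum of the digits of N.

23^145 = 282186493234818581154142512979035159516921447709720108936071149480815335424979513318136832332969187708262504049073275450402213978406087355495426045106684346269876393343892972357615705324291746331543
Sum of its 198 digits: 860.

860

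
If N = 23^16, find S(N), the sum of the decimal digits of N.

103

23^16 = 6132610415680998648961
Sum of its 22 digits: 103.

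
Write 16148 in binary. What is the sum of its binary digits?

8

16148 in base 2 is 11111100010100.
Digit sum: 1+1+1+1+1+1+0+0+0+1+0+1+0+0 = 8.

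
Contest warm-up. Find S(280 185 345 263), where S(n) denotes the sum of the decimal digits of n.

47

2+8+0+1+8+5+3+4+5+2+6+3 = 47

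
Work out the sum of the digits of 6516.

18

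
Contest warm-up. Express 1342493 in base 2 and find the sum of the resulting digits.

1342493 in base 2 is 101000111110000011101.
Digit sum: 1+0+1+0+0+0+1+1+1+1+1+0+0+0+0+0+1+1+1+0+1 = 11.

11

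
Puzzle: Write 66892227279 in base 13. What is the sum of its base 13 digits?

51

66892227279 in base 13 is 640062A797.
Digit sum: 6+4+0+0+6+2+10+7+9+7 = 51.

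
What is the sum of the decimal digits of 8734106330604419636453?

86

8+7+3+4+1+0+6+3+3+0+6+0+4+4+1+9+6+3+6+4+5+3 = 86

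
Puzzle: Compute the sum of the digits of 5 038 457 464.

46

5+0+3+8+4+5+7+4+6+4 = 46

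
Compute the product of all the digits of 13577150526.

1×3×5×7×7×1×5×0×5×2×6 = 0

0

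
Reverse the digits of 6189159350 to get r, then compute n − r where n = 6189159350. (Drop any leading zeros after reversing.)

5649639534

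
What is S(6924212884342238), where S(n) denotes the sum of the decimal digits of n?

68

6+9+2+4+2+1+2+8+8+4+3+4+2+2+3+8 = 68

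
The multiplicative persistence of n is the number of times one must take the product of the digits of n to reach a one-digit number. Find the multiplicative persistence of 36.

2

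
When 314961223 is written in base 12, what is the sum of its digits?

49

314961223 in base 12 is 89591287.
Digit sum: 8+9+5+9+1+2+8+7 = 49.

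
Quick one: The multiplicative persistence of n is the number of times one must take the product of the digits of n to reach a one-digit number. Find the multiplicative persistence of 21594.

21594 → 360 → 0 (2 steps)

2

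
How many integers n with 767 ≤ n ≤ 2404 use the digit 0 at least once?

474

The integers in [767, 2404] that use the digit 0 at least once: 770, 780, 790, 800, 801, 802, …, 2403, 2404.
474 qualify.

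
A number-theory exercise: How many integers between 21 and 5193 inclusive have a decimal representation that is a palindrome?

The integers in [21, 5193] that have a decimal representation that is a palindrome: 22, 33, 44, 55, 66, 77, …, 5005, 5115.
140 qualify.

140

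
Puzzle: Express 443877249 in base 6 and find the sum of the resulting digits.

443877249 in base 6 is 112013455133.
Digit sum: 1+1+2+0+1+3+4+5+5+1+3+3 = 29.

29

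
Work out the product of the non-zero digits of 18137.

168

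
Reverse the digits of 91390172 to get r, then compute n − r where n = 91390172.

Reverse of 91390172 is 27109319.
91390172 − 27109319 = 64280853

64280853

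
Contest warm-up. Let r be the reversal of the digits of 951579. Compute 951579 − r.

-23580

Reverse of 951579 is 975159.
951579 − 975159 = -23580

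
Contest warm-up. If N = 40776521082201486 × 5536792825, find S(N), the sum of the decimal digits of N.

126

40776521082201486 × 5536792825 = 225771149356394422889137950
Sum of its 27 digits: 126.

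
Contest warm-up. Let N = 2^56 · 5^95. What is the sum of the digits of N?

2^56 · 5^95 = 181898940354585647583007812500000000000000000000000000000000000000000000000000000000
Sum of its 84 digits: 134.

134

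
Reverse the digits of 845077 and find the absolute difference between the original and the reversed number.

74529

Reverse of 845077 is 770548.
|845077 − 770548| = 74529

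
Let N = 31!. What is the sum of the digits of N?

135

31! = 8222838654177922817725562880000000
Sum of its 34 digits: 135.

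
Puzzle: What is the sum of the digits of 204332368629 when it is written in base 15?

204332368629 in base 15 is 54AD99E089.
Digit sum: 5+4+10+13+9+9+14+0+8+9 = 81.

81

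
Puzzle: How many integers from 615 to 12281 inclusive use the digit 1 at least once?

5520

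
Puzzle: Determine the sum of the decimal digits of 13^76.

373

13^76 = 4567670582442193947864991227040415146907847827011028107288341170589333726902179992241
Sum of its 85 digits: 373.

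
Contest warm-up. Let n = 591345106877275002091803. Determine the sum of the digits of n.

93

5+9+1+3+4+5+1+0+6+8+7+7+2+7+5+0+0+2+0+9+1+8+0+3 = 93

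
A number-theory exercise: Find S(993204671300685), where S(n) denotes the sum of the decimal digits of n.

63

9+9+3+2+0+4+6+7+1+3+0+0+6+8+5 = 63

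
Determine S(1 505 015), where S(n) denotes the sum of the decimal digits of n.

1+5+0+5+0+1+5 = 17

17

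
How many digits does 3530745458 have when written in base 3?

3530745458 in base 3 is 100010001201110020022, which has 21 digits.

21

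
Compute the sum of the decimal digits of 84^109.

981

84^109 = 557753341401624378502698906822330738731150692178796022163424609156438480390092141956558857117860548582290192268424314511133791817830643970782989113398235530553485094078484832633876499490859659870729348698865664
Sum of its 210 digits: 981.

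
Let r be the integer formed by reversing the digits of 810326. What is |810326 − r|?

Reverse of 810326 is 623018.
|810326 − 623018| = 187308

187308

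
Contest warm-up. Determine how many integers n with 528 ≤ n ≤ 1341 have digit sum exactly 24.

The integers in [528, 1341] that have digit sum exactly 24: 699, 789, 798, 879, 888, 897, 969, 978, 987, 996.
10 qualify.

10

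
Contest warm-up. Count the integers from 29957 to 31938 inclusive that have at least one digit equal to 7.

541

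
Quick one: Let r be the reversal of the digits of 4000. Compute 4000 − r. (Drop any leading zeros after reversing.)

3996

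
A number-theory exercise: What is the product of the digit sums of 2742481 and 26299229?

S(2742481) = 2+7+4+2+4+8+1 = 28.
S(26299229) = 2+6+2+9+9+2+2+9 = 41.
28 · 41 = 1148.

1148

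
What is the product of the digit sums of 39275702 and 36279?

945

S(39275702) = 3+9+2+7+5+7+0+2 = 35.
S(36279) = 3+6+2+7+9 = 27.
35 · 27 = 945.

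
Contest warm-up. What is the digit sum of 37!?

153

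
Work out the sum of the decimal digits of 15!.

15! = 1307674368000
Sum of its 13 digits: 45.

45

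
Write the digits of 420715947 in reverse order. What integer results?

749517024

Reversing 420715947 gives 749517024.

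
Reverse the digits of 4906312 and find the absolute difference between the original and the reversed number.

Reverse of 4906312 is 2136094.
|4906312 − 2136094| = 2770218

2770218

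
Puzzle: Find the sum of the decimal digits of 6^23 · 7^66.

6^23 · 7^66 = 47200804376658373494985941127804725603465597721223464342033807668185923584
Sum of its 74 digits: 333.

333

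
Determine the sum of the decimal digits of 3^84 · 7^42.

3^84 · 7^42 = 3735107253208426854890677539053540390278853997836851167913009474475553834369
Sum of its 76 digits: 360.

360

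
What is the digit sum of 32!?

32! = 263130836933693530167218012160000000
Sum of its 36 digits: 108.

108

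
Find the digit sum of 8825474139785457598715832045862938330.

8+8+2+5+4+7+4+1+3+9+7+8+5+4+5+7+5+9+8+7+1+5+8+3+2+0+4+5+8+6+2+9+3+8+3+3+0 = 186

186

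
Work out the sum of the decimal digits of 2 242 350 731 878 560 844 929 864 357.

132

2+2+4+2+3+5+0+7+3+1+8+7+8+5+6+0+8+4+4+9+2+9+8+6+4+3+5+7 = 132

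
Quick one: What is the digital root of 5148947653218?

9

5+1+4+8+9+4+7+6+5+3+2+1+8 = 63
6+3 = 9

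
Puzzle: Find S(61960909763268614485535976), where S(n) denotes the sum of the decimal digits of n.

135

6+1+9+6+0+9+0+9+7+6+3+2+6+8+6+1+4+4+8+5+5+3+5+9+7+6 = 135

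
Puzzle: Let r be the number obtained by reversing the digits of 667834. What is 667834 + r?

1106600

Reverse of 667834 is 438766.
667834 + 438766 = 1106600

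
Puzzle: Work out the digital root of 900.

9+0+0 = 9

9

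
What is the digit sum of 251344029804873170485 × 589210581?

129

251344029804873170485 × 589210581 = 148094561832210637412778901785
Sum of its 30 digits: 129.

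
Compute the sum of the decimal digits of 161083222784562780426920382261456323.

1+6+1+0+8+3+2+2+2+7+8+4+5+6+2+7+8+0+4+2+6+9+2+0+3+8+2+2+6+1+4+5+6+3+2+3 = 140

140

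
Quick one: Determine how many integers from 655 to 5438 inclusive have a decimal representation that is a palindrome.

79

The integers in [655, 5438] that have a decimal representation that is a palindrome: 656, 666, 676, 686, 696, 707, …, 5225, 5335.
79 qualify.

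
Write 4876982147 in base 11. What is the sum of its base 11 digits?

47

4876982147 in base 11 is 2082A24964.
Digit sum: 2+0+8+2+10+2+4+9+6+4 = 47.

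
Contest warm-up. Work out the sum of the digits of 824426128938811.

67

8+2+4+4+2+6+1+2+8+9+3+8+8+1+1 = 67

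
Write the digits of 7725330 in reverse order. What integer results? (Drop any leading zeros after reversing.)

335277

Reversing 7725330 gives 335277.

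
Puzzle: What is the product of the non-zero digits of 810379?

1512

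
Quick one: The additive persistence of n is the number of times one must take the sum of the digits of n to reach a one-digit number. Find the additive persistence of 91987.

2

91987 → 34 → 7 (2 steps)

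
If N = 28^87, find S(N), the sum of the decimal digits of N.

28^87 = 799371622361596701012909189258169104147793939558161208908939980721680048272357615076648388830885853961428907674653978590707712
Sum of its 126 digits: 613.

613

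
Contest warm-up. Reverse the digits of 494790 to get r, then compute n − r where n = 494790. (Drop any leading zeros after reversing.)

397296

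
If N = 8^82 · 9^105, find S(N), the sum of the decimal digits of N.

810

8^82 · 9^105 = 1773545866591328608315157116957754717673129010251630578212579299321483868321306944826295141879693791450203376052568885858092792809313161961077464839758172781345736602509377536
Sum of its 175 digits: 810.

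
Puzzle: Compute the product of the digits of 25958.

3600

2×5×9×5×8 = 3600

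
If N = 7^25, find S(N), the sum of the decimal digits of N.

97

7^25 = 1341068619663964900807
Sum of its 22 digits: 97.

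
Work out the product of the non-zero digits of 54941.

720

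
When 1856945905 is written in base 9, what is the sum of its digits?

1856945905 in base 9 is 4712147807.
Digit sum: 4+7+1+2+1+4+7+8+0+7 = 41.

41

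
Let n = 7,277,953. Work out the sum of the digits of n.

7+2+7+7+9+5+3 = 40

40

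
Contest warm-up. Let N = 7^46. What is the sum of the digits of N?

187

7^46 = 749048330965186233494494102694564493649
Sum of its 39 digits: 187.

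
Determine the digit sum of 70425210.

21

7+0+4+2+5+2+1+0 = 21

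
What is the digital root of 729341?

7+2+9+3+4+1 = 26
2+6 = 8
(Equivalently, 729341 mod 9 = 8.)

8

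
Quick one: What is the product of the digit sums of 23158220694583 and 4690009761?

S(23158220694583) = 2+3+1+5+8+2+2+0+6+9+4+5+8+3 = 58.
S(4690009761) = 4+6+9+0+0+0+9+7+6+1 = 42.
58 · 42 = 2436.

2436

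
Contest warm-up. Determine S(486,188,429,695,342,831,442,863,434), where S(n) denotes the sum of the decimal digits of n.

4+8+6+1+8+8+4+2+9+6+9+5+3+4+2+8+3+1+4+4+2+8+6+3+4+3+4 = 129

129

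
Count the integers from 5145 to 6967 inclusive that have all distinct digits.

The integers in [5145, 6967] that have all distinct digits: 5146, 5147, 5148, 5149, 5160, 5162, …, 6957, 6958.
914 qualify.

914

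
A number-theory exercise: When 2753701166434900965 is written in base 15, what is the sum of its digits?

2753701166434900965 in base 15 is 644DAE1B07437210.
Digit sum: 6+4+4+13+10+14+1+11+0+7+4+3+7+2+1+0 = 87.

87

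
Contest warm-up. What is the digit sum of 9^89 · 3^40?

9^89 · 3^40 = 102904301455531963439992866447168218522419143722136443140378363244115503241210542472452004357744699936489
Sum of its 105 digits: 423.

423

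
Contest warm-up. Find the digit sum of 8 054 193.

30

8+0+5+4+1+9+3 = 30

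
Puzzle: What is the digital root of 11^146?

4

The digital root of n equals n mod 9 (or 9 when 9 | n), so we need 11^146 mod 9.
11^146 ≡ 4 (mod 9), so the digital root is 4.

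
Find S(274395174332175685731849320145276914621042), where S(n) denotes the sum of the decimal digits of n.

173

2+7+4+3+9+5+1+7+4+3+3+2+1+7+5+6+8+5+7+3+1+8+4+9+3+2+0+1+4+5+2+7+6+9+1+4+6+2+1+0+4+2 = 173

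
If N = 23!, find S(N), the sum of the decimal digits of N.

99

23! = 25852016738884976640000
Sum of its 23 digits: 99.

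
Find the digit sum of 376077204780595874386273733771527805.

3+7+6+0+7+7+2+0+4+7+8+0+5+9+5+8+7+4+3+8+6+2+7+3+7+3+3+7+7+1+5+2+7+8+0+5 = 173

173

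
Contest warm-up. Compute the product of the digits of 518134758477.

26342400

5×1×8×1×3×4×7×5×8×4×7×7 = 26342400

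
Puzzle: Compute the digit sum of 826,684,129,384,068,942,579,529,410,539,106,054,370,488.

8+2+6+6+8+4+1+2+9+3+8+4+0+6+8+9+4+2+5+7+9+5+2+9+4+1+0+5+3+9+1+0+6+0+5+4+3+7+0+4+8+8 = 195

195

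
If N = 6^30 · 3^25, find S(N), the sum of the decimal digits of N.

6^30 · 3^25 = 187313414024293581711085246001184768
Sum of its 36 digits: 135.

135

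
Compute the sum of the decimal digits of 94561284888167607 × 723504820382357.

94561284888167607 × 723504820382357 = 68415545438138593838350841709699
Sum of its 32 digits: 162.

162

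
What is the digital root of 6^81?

9

The digital root of n equals n mod 9 (or 9 when 9 | n), so we need 6^81 mod 9.
6^81 ≡ 0 (mod 9), so the digital root is 9.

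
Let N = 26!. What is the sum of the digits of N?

81

26! = 403291461126605635584000000
Sum of its 27 digits: 81.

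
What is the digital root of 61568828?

8

6+1+5+6+8+8+2+8 = 44
4+4 = 8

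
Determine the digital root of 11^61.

The digital root of n equals n mod 9 (or 9 when 9 | n), so we need 11^61 mod 9.
11^61 ≡ 2 (mod 9), so the digital root is 2.

2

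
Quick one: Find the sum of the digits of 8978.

8+9+7+8 = 32

32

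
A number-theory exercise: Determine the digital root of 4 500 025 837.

7

4+5+0+0+0+2+5+8+3+7 = 34
3+4 = 7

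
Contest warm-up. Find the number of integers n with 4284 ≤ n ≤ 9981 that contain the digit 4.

The integers in [4284, 9981] that contain the digit 4: 4284, 4285, 4286, 4287, 4288, 4289, …, 9964, 9974.
2069 qualify.

2069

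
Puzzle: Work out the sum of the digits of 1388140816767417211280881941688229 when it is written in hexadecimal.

194

1388140816767417211280881941688229 in base 16 is 4470CCE31F9FD0652624773B2FA5.
Digit sum: 4+4+7+0+12+12+14+3+1+15+9+15+13+0+6+5+2+6+2+4+7+7+3+11+2+15+10+5 = 194.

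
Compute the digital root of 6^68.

The digital root of n equals n mod 9 (or 9 when 9 | n), so we need 6^68 mod 9.
6^68 ≡ 0 (mod 9), so the digital root is 9.

9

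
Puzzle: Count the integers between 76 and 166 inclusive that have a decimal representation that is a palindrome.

10

The integers in [76, 166] that have a decimal representation that is a palindrome: 77, 88, 99, 101, 111, 121, 131, 141, 151, 161.
10 qualify.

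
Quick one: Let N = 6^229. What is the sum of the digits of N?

6^229 = 15726654210634032270656150124289021111976179122431321677974019274011382640166908546837599577148941372388499704736414965789661279241023001734088830454240828110400131666779670839296
Sum of its 179 digits: 756.

756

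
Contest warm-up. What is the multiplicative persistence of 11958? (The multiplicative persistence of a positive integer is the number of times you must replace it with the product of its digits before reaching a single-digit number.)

11958 → 360 → 0 (2 steps)

2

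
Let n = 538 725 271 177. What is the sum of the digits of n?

55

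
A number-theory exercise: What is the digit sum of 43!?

180

43! = 60415263063373835637355132068513997507264512000000000
Sum of its 53 digits: 180.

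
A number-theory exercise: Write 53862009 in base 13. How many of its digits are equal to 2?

53862009 in base 13 is B20B216.
The digit 2 appears 2 times.

2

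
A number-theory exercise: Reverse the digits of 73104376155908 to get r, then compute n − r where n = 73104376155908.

-7850791184229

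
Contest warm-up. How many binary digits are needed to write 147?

147 in base 2 is 10010011, which has 8 digits.

8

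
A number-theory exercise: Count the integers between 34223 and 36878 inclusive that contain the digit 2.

The integers in [34223, 36878] that contain the digit 2: 34223, 34224, 34225, 34226, 34227, 34228, …, 36862, 36872.
731 qualify.

731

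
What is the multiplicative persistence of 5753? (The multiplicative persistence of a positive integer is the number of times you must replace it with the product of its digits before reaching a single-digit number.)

3

5753 → 525 → 50 → 0 (3 steps)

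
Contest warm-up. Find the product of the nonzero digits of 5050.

25

5×5 = 25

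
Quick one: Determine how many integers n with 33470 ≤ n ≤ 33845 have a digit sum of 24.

The integers in [33470, 33845] that have a digit sum of 24: 33477, 33486, 33495, 33549, 33558, 33567, …, 33828, 33837.
27 qualify.

27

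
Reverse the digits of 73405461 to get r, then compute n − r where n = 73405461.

Reverse of 73405461 is 16450437.
73405461 − 16450437 = 56955024

56955024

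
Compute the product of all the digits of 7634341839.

7×6×3×4×3×4×1×8×3×9 = 1306368

1306368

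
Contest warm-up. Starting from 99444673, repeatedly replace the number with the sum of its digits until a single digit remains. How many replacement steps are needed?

3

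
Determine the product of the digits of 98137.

9×8×1×3×7 = 1512

1512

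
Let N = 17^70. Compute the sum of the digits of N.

17^70 = 135339477809375189196269966442606354579517491067897297908852122160627808970089901175649
Sum of its 87 digits: 433.

433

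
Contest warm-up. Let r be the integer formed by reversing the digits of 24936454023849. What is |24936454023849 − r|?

Reverse of 24936454023849 is 94832045463942.
|24936454023849 − 94832045463942| = 69895591440093

69895591440093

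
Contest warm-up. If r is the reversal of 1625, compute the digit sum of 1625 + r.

Reversal of 1625 is 5261; 1625 + 5261 = 6886.
Digit sum of 6886: 6+8+8+6 = 28.

28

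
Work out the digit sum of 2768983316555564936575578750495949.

190

2+7+6+8+9+8+3+3+1+6+5+5+5+5+6+4+9+3+6+5+7+5+5+7+8+7+5+0+4+9+5+9+4+9 = 190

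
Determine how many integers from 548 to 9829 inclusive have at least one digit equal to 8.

3251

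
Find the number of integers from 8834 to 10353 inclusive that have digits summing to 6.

18

The integers in [8834, 10353] that have digits summing to 6: 10005, 10014, 10023, 10032, 10041, 10050, …, 10311, 10320.
18 qualify.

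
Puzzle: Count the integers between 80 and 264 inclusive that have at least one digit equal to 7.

27

The integers in [80, 264] that have at least one digit equal to 7: 87, 97, 107, 117, 127, 137, …, 247, 257.
27 qualify.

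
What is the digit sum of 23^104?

23^104 = 4165766717332139306998022986739468184033507551039428814620390957457014951099725024917677010084876007043500323032088714918238998592983029995841
Sum of its 142 digits: 637.

637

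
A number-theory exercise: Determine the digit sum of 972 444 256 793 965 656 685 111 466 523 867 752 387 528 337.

228

9+7+2+4+4+4+2+5+6+7+9+3+9+6+5+6+5+6+6+8+5+1+1+1+4+6+6+5+2+3+8+6+7+7+5+2+3+8+7+5+2+8+3+3+7 = 228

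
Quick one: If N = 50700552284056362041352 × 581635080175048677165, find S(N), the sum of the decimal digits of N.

225

50700552284056362041352 × 581635080175048677165 = 29489219792656369469289719323800986628127080
Sum of its 44 digits: 225.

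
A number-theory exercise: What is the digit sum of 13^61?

337

13^61 = 89236903245680961916549731644772879118981920802965765857801986273213
Sum of its 68 digits: 337.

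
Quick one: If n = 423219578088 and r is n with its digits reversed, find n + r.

1304095490412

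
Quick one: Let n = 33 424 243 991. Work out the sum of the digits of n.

44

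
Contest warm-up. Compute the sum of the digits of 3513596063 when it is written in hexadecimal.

68

3513596063 in base 16 is D16D389F.
Digit sum: 13+1+6+13+3+8+9+15 = 68.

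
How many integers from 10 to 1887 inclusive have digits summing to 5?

35

The integers in [10, 1887] that have digits summing to 5: 14, 23, 32, 41, 50, 104, …, 1310, 1400.
35 qualify.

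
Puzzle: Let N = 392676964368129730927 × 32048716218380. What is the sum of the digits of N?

152

392676964368129730927 × 32048716218380 = 12584792596529104676348010371838260
Sum of its 35 digits: 152.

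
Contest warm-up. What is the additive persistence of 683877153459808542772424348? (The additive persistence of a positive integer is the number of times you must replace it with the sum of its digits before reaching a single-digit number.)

2

683877153459808542772424348 → 134 → 8 (2 steps)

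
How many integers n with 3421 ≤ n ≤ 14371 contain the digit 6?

3705

The integers in [3421, 14371] that contain the digit 6: 3426, 3436, 3446, 3456, 3460, 3461, …, 14368, 14369.
3705 qualify.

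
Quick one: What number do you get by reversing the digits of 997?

Reversing 997 gives 799.

799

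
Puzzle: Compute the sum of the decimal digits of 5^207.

5^207 = 4861730685829016958706300042015722062961134506813411822735247355304452214090143313424956893066963763247630148089939439159934408962726593017578125
Sum of its 145 digits: 611.

611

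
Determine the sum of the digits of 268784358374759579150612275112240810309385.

183

2+6+8+7+8+4+3+5+8+3+7+4+7+5+9+5+7+9+1+5+0+6+1+2+2+7+5+1+1+2+2+4+0+8+1+0+3+0+9+3+8+5 = 183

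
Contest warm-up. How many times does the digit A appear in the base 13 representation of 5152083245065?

5152083245065 in base 13 is 2B4ABB1161C3.
The digit A appears 1 time.

1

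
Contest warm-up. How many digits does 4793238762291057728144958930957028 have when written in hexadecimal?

28

4793238762291057728144958930957028 in base 16 is EC532DBF813CC203B4A0F53632E4, which has 28 digits.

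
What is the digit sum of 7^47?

7^47 = 5243338316756303634461458718861951455543
Sum of its 40 digits: 175.

175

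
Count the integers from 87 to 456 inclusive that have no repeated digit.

The integers in [87, 456] that have no repeated digit: 87, 89, 90, 91, 92, 93, …, 453, 456.
264 qualify.

264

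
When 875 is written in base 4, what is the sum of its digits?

11

875 in base 4 is 31223.
Digit sum: 3+1+2+2+3 = 11.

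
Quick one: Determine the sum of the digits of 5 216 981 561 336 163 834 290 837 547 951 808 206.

5+2+1+6+9+8+1+5+6+1+3+3+6+1+6+3+8+3+4+2+9+0+8+3+7+5+4+7+9+5+1+8+0+8+2+0+6 = 165

165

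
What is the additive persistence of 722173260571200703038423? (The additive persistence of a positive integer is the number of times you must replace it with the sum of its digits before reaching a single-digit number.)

3

722173260571200703038423 → 75 → 12 → 3 (3 steps)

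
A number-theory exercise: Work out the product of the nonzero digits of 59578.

5×9×5×7×8 = 12600

12600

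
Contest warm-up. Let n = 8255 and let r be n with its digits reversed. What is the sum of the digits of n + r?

Reversal of 8255 is 5528; 8255 + 5528 = 13783.
Digit sum of 13783: 1+3+7+8+3 = 22.

22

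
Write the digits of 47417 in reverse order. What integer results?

Reversing 47417 gives 71474.

71474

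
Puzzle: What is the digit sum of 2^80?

2^80 = 1208925819614629174706176
Sum of its 25 digits: 112.

112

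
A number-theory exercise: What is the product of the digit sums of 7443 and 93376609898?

S(7443) = 7+4+4+3 = 18.
S(93376609898) = 9+3+3+7+6+6+0+9+8+9+8 = 68.
18 · 68 = 1224.

1224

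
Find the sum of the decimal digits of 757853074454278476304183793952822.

7+5+7+8+5+3+0+7+4+4+5+4+2+7+8+4+7+6+3+0+4+1+8+3+7+9+3+9+5+2+8+2+2 = 159

159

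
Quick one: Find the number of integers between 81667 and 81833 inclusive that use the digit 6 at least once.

55

The integers in [81667, 81833] that use the digit 6 at least once: 81667, 81668, 81669, 81670, 81671, 81672, …, 81816, 81826.
55 qualify.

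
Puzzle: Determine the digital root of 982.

9+8+2 = 19
1+9 = 10
1+0 = 1

1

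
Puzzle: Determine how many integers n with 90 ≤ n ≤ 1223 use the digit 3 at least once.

294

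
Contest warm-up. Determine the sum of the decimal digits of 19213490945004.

51

1+9+2+1+3+4+9+0+9+4+5+0+0+4 = 51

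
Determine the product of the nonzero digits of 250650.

2×5×6×5 = 300

300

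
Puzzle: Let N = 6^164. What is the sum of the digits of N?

612

6^164 = 41381388894753601420763696798243045513955335225962484580626721194266137489303289270897879323954653497738244890519038835185156096
Sum of its 128 digits: 612.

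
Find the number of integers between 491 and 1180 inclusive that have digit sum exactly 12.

The integers in [491, 1180] that have digit sum exactly 12: 507, 516, 525, 534, 543, 552, …, 1164, 1173.
45 qualify.

45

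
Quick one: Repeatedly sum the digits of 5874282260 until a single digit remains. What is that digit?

8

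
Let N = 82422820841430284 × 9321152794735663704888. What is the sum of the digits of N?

162

82422820841430284 × 9321152794735663704888 = 768275706836094800410339960292402028192
Sum of its 39 digits: 162.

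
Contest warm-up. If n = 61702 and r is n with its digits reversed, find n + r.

Reverse of 61702 is 20716.
61702 + 20716 = 82418

82418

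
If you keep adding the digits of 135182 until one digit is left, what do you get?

2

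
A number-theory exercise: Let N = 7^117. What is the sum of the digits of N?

7^117 = 752437932913554740664483432691464675311052887102331043473121278209702196610254919135920249842407207
Sum of its 99 digits: 397.

397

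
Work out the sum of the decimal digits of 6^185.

6^185 = 907781485614490115411743104585427815580308544222313377884110763677355399489880410372486550881014192468019439355589741169051826476754823781810176
Sum of its 144 digits: 639.

639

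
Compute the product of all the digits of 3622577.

3×6×2×2×5×7×7 = 17640

17640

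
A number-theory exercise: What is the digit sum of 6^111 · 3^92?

576

6^111 · 3^92 = 18618480180311974424292222873280771755315902409797807475125201158128496772770019741370111382688643615154615715491727868357085495296
Sum of its 131 digits: 576.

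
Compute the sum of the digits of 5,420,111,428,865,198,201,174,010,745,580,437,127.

134

5+4+2+0+1+1+1+4+2+8+8+6+5+1+9+8+2+0+1+1+7+4+0+1+0+7+4+5+5+8+0+4+3+7+1+2+7 = 134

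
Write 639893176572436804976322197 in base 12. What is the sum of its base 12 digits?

130

639893176572436804976322197 in base 12 is 807120B163189657B74872385.
Digit sum: 8+0+7+1+2+0+11+1+6+3+1+8+9+6+5+7+11+7+4+8+7+2+3+8+5 = 130.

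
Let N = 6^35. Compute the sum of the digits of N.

6^35 = 1719070799748422591028658176
Sum of its 28 digits: 135.

135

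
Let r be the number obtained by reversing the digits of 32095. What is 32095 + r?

91118

Reverse of 32095 is 59023.
32095 + 59023 = 91118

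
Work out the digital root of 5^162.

1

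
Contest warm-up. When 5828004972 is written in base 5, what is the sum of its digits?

40

5828004972 in base 5 is 43413432124342.
Digit sum: 4+3+4+1+3+4+3+2+1+2+4+3+4+2 = 40.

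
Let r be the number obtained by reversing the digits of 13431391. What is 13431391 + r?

Reverse of 13431391 is 19313431.
13431391 + 19313431 = 32744822

32744822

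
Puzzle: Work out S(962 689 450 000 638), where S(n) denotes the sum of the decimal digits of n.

9+6+2+6+8+9+4+5+0+0+0+0+6+3+8 = 66

66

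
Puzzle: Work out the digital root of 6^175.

9

The digital root of n equals n mod 9 (or 9 when 9 | n), so we need 6^175 mod 9.
6^175 ≡ 0 (mod 9), so the digital root is 9.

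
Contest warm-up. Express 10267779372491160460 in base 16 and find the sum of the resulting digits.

10267779372491160460 in base 16 is 8E7E7AF0316B3B8C.
Digit sum: 8+14+7+14+7+10+15+0+3+1+6+11+3+11+8+12 = 130.

130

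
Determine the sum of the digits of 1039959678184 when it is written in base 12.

1039959678184 in base 12 is 149674485574.
Digit sum: 1+4+9+6+7+4+4+8+5+5+7+4 = 64.

64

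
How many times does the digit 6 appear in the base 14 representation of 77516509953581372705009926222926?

2

77516509953581372705009926222926 in base 14 is 8B08C701C41B120077906B2B6250.
The digit 6 appears 2 times.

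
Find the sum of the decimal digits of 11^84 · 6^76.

720

11^84 · 6^76 = 413504825899404722739682063397068426779369799159596335353084894318316486671925054944636547398804735845143387174693915219640507092559571902472912896
Sum of its 147 digits: 720.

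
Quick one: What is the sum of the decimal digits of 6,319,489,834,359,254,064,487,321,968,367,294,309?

184

6+3+1+9+4+8+9+8+3+4+3+5+9+2+5+4+0+6+4+4+8+7+3+2+1+9+6+8+3+6+7+2+9+4+3+0+9 = 184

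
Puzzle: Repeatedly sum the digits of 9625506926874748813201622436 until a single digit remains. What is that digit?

9+6+2+5+5+0+6+9+2+6+8+7+4+7+4+8+8+1+3+2+0+1+6+2+2+4+3+6 = 126
1+2+6 = 9

9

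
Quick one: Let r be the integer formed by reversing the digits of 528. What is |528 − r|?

297

Reverse of 528 is 825.
|528 − 825| = 297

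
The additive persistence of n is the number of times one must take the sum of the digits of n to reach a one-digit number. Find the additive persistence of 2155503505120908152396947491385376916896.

2155503505120908152396947491385376916896 → 182 → 11 → 2 (3 steps)

3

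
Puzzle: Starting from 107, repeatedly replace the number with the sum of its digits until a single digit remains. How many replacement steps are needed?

1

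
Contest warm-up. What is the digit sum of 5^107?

5^107 = 616297582203915472977912941627176741932192527428924222476780414581298828125
Sum of its 75 digits: 344.

344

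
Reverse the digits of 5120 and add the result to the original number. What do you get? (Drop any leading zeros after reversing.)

Reverse of 5120 is 215.
5120 + 215 = 5335

5335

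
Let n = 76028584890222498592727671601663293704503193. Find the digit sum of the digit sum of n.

First digit sum: 198.
1+9+8 = 18.

18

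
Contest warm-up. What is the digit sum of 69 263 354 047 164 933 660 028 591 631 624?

134

6+9+2+6+3+3+5+4+0+4+7+1+6+4+9+3+3+6+6+0+0+2+8+5+9+1+6+3+1+6+2+4 = 134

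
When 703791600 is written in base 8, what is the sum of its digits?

703791600 in base 8 is 5174600760.
Digit sum: 5+1+7+4+6+0+0+7+6+0 = 36.

36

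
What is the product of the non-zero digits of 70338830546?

1451520

7×3×3×8×8×3×5×4×6 = 1451520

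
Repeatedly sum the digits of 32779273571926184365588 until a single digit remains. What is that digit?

3+2+7+7+9+2+7+3+5+7+1+9+2+6+1+8+4+3+6+5+5+8+8 = 118
1+1+8 = 10
1+0 = 1

1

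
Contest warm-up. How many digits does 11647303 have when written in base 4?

11647303 in base 4 is 230123211013, which has 12 digits.

12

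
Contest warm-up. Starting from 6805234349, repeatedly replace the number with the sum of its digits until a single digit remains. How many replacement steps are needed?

6805234349 → 44 → 8 (2 steps)

2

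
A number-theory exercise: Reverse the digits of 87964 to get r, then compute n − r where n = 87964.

Reverse of 87964 is 46978.
87964 − 46978 = 40986

40986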